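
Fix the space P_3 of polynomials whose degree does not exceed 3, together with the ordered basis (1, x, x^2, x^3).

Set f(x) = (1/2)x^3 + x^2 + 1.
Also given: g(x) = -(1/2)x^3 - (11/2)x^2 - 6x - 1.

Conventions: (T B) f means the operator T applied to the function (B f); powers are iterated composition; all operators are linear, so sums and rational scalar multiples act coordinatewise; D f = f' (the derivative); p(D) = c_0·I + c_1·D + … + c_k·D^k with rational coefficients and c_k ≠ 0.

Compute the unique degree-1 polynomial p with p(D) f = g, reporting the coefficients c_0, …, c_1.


c_0 = -1, c_1 = -3

D^0 f = (1/2)x^3 + x^2 + 1
D^1 f = (3/2)x^2 + 2x
matching coefficients of g against c_0 f + c_1 Df + … from the top degree down determines the c_i
solution: c_0 = -1, c_1 = -3


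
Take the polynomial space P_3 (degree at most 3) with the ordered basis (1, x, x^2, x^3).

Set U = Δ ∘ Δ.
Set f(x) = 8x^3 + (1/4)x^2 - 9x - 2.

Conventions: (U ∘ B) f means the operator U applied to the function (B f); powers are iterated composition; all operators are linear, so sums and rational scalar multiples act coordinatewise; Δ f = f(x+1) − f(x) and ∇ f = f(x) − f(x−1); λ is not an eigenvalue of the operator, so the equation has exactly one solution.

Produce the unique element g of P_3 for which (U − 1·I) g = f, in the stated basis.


write g with unknown coordinates in the stated basis and equate coefficients in (U − 1·I) g = f
solving from the highest basis element down gives g = -8x^3 - (1/4)x^2 - 39x - 93/2
check: U g = -48x - 97/2
so U g − 1·g = 8x^3 + (1/4)x^2 - 9x - 2 = f ✓

the image equals g(x) = -8x^3 - (1/4)x^2 - 39x - 93/2


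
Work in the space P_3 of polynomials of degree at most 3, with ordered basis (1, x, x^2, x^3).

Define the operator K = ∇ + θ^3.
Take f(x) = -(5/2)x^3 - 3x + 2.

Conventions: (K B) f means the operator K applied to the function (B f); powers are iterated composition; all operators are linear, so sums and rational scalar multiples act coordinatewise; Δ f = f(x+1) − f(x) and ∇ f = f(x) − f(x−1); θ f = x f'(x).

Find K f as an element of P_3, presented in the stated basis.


the image equals g(x) = -(135/2)x^3 - (15/2)x^2 + (9/2)x - 11/2

∇ f = -(15/2)x^2 + (15/2)x - 11/2
θ f = -(15/2)x^3 - 3x
θ θ f = -(45/2)x^3 - 3x
θ θ θ f = -(135/2)x^3 - 3x
(∇ + θ^3) f = -(135/2)x^3 - (15/2)x^2 + (9/2)x - 11/2


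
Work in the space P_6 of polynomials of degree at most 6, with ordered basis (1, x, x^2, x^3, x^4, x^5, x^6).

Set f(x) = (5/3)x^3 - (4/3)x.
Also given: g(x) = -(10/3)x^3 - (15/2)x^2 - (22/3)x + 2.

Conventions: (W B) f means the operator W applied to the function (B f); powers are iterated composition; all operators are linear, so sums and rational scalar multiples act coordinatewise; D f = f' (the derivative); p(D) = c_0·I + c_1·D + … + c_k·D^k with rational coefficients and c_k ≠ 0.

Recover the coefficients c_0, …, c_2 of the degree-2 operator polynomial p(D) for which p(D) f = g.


c_0 = -2, c_1 = -3/2, c_2 = -1

D^0 f = (5/3)x^3 - (4/3)x
D^1 f = 5x^2 - 4/3
D^2 f = 10x
matching coefficients of g against c_0 f + c_1 Df + … from the top degree down determines the c_i
solution: c_0 = -2, c_1 = -3/2, c_2 = -1


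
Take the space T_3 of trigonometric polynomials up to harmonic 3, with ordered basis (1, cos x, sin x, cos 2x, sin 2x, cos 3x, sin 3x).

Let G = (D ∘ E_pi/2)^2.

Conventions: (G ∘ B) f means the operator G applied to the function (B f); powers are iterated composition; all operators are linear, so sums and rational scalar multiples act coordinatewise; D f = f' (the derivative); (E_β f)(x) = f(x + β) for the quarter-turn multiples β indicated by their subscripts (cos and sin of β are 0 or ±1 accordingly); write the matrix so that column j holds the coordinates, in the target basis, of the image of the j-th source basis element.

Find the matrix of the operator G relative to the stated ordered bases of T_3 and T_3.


the matrix is [[0, 0, 0, 0, 0, 0, 0]; [0, 1, 0, 0, 0, 0, 0]; [0, 0, 1, 0, 0, 0, 0]; [0, 0, 0, -4, 0, 0, 0]; [0, 0, 0, 0, -4, 0, 0]; [0, 0, 0, 0, 0, 9, 0]; [0, 0, 0, 0, 0, 0, 9]] (rows listed top to bottom)

image of 1: 0
image of cos x: cos x
image of sin x: sin x
image of cos 2x: -4cos 2x
image of sin 2x: -4sin 2x
image of cos 3x: 9cos 3x
image of sin 3x: 9sin 3x
each image's coordinates form column j of the matrix


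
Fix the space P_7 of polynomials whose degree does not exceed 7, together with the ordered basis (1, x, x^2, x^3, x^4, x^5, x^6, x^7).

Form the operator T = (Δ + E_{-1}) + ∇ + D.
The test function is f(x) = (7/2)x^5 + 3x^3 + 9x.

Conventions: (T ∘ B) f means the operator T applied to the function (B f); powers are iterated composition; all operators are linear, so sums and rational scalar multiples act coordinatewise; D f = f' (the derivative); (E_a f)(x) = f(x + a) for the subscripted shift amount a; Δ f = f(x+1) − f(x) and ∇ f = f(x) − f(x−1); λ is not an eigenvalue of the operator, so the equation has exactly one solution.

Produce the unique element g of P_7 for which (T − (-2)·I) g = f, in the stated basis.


the image equals g(x) = (7/6)x^5 - (35/9)x^4 + (202/27)x^3 - (299/27)x^2 + (2191/162)x - 3359/486

write g with unknown coordinates in the stated basis and equate coefficients in (T − (-2)·I) g = f
solving from the highest basis element down gives g = (7/6)x^5 - (35/9)x^4 + (202/27)x^3 - (299/27)x^2 + (2191/162)x - 3359/486
check: T g = (7/6)x^5 + (70/9)x^4 - (323/27)x^3 + (598/27)x^2 - (1462/81)x + 3359/243
so T g − (-2)·g = (7/2)x^5 + 3x^3 + 9x = f ✓


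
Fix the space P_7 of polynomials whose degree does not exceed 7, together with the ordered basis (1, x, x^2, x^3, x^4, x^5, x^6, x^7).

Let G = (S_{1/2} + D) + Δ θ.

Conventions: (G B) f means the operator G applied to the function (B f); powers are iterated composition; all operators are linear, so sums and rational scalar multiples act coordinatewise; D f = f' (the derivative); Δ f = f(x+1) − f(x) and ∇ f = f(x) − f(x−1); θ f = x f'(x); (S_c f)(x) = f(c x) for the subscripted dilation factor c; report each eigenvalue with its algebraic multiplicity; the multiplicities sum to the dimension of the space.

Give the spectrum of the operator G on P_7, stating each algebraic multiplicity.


image of 1: 1
image of x: (1/2)x + 2
image of x^2: (1/4)x^2 + 6x + 2
image of x^3: (1/8)x^3 + 12x^2 + 9x + 3
image of x^4: (1/16)x^4 + 20x^3 + 24x^2 + 16x + 4
image of x^5: (1/32)x^5 + 30x^4 + 50x^3 + 50x^2 + 25x + 5
image of x^6: (1/64)x^6 + 42x^5 + 90x^4 + 120x^3 + 90x^2 + 36x + 6
image of x^7: (1/128)x^7 + 56x^6 + 147x^5 + 245x^4 + 245x^3 + 147x^2 + 49x + 7
the matrix is upper triangular; its diagonal is (1, 1/2, 1/4, 1/8, 1/16, 1/32, 1/64, 1/128)
for a triangular matrix the eigenvalues are the diagonal entries, with algebraic multiplicity their repetition count

λ = 1/128 (multiplicity 1), λ = 1/64 (multiplicity 1), λ = 1/32 (multiplicity 1), λ = 1/16 (multiplicity 1), λ = 1/8 (multiplicity 1), λ = 1/4 (multiplicity 1), λ = 1/2 (multiplicity 1), λ = 1 (multiplicity 1)


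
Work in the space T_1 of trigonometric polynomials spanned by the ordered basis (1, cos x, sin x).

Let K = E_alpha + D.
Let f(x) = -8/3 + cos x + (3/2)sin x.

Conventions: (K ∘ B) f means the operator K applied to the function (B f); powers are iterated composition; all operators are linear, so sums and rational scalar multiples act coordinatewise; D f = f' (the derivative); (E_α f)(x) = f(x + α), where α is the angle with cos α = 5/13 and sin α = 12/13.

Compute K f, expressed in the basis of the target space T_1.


g(x) = -8/3 + (85/26)cos x - (35/26)sin x

E_alpha f = -8/3 + (23/13)cos x - (9/26)sin x
D f = (3/2)cos x - sin x
(E_alpha + D) f = -8/3 + (85/26)cos x - (35/26)sin x


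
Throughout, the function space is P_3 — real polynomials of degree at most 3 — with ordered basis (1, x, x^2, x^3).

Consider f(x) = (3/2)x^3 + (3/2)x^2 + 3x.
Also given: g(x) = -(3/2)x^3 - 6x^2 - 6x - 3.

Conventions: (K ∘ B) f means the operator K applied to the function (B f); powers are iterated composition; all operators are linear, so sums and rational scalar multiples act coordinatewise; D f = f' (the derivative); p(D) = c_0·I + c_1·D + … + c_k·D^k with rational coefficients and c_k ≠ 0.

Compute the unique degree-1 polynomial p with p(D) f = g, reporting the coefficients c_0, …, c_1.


D^0 f = (3/2)x^3 + (3/2)x^2 + 3x
D^1 f = (9/2)x^2 + 3x + 3
matching coefficients of g against c_0 f + c_1 Df + … from the top degree down determines the c_i
solution: c_0 = -1, c_1 = -1

p(D) = -I − D, i.e. c_0 = -1, c_1 = -1


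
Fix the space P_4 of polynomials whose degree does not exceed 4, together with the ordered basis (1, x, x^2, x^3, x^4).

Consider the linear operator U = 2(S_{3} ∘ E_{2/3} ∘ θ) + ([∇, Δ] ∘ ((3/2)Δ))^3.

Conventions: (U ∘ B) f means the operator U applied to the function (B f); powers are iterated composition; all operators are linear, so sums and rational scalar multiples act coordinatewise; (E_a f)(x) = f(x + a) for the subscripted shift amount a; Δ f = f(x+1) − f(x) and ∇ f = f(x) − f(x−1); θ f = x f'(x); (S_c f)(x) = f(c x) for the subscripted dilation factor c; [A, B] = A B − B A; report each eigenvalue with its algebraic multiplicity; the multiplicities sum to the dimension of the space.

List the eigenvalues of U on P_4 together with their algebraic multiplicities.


image of 1: 0
image of x: 6x + 4/3
image of x^2: 36x^2 + 16x + 16/9
image of x^3: 162x^3 + 108x^2 + 24x + 16/9
image of x^4: 648x^4 + 576x^3 + 192x^2 + (256/9)x + 128/81
the matrix is upper triangular; its diagonal is (0, 6, 36, 162, 648)
for a triangular matrix the eigenvalues are the diagonal entries, with algebraic multiplicity their repetition count

λ = 0 (multiplicity 1), λ = 6 (multiplicity 1), λ = 36 (multiplicity 1), λ = 162 (multiplicity 1), λ = 648 (multiplicity 1)


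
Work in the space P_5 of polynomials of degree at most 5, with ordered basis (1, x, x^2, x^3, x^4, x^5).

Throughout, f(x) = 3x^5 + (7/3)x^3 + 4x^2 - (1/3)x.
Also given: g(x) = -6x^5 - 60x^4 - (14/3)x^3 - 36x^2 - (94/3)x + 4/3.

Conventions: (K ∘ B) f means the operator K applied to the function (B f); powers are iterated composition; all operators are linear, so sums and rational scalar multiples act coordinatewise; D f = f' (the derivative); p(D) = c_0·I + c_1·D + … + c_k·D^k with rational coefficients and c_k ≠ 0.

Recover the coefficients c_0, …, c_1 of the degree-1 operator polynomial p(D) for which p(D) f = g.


D^0 f = 3x^5 + (7/3)x^3 + 4x^2 - (1/3)x
D^1 f = 15x^4 + 7x^2 + 8x - 1/3
matching coefficients of g against c_0 f + c_1 Df + … from the top degree down determines the c_i
solution: c_0 = -2, c_1 = -4

c_0 = -2, c_1 = -4


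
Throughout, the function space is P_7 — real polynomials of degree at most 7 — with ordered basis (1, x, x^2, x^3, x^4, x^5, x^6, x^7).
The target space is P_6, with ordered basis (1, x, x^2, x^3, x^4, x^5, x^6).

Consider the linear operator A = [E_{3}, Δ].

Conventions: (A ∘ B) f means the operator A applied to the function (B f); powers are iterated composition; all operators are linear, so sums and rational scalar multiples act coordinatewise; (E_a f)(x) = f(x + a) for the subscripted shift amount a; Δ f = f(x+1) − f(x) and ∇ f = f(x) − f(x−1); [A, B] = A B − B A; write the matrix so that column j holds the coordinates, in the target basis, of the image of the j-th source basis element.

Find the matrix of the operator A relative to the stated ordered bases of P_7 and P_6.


the matrix is [[0, 0, 0, 0, 0, 0, 0, 0]; [0, 0, 0, 0, 0, 0, 0, 0]; [0, 0, 0, 0, 0, 0, 0, 0]; [0, 0, 0, 0, 0, 0, 0, 0]; [0, 0, 0, 0, 0, 0, 0, 0]; [0, 0, 0, 0, 0, 0, 0, 0]; [0, 0, 0, 0, 0, 0, 0, 0]] (rows listed top to bottom)

image of 1: 0
image of x: 0
image of x^2: 0
image of x^3: 0
image of x^4: 0
image of x^5: 0
image of x^6: 0
image of x^7: 0
each image's coordinates form column j of the matrix


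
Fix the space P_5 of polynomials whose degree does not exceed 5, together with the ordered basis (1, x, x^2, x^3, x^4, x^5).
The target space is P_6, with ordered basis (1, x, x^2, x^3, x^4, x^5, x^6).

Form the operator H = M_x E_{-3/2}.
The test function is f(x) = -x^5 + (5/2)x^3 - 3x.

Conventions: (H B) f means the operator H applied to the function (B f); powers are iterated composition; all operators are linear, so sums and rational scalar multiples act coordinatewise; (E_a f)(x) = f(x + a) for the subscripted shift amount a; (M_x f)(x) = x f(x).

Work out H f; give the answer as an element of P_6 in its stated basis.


g(x) = -x^6 + (15/2)x^5 - 20x^4 + (45/2)x^3 - (183/16)x^2 + (117/32)x

E_{-3/2} f = -x^5 + (15/2)x^4 - 20x^3 + (45/2)x^2 - (183/16)x + 117/32
M_x E_{-3/2} f = -x^6 + (15/2)x^5 - 20x^4 + (45/2)x^3 - (183/16)x^2 + (117/32)x


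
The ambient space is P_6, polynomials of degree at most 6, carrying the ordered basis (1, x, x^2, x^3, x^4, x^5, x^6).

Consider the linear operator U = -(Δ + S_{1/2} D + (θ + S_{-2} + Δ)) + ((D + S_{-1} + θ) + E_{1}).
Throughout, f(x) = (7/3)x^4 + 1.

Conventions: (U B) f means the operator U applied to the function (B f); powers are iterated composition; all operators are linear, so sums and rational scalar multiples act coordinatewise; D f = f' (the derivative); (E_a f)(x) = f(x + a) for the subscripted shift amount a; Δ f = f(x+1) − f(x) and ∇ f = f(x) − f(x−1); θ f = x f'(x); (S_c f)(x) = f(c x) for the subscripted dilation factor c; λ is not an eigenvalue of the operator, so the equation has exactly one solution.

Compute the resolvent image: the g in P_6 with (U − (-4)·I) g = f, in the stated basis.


g(x) = -(7/30)x^4 - (7/720)x^3 - (1351/1920)x^2 - (3199/11520)x - 517/11520

write g with unknown coordinates in the stated basis and equate coefficients in (U − (-4)·I) g = f
solving from the highest basis element down gives g = -(7/30)x^4 - (7/720)x^3 - (1351/1920)x^2 - (3199/11520)x - 517/11520
check: U g = (49/15)x^4 + (7/180)x^3 + (1351/480)x^2 + (3199/2880)x + 3397/2880
so U g − (-4)·g = (7/3)x^4 + 1 = f ✓


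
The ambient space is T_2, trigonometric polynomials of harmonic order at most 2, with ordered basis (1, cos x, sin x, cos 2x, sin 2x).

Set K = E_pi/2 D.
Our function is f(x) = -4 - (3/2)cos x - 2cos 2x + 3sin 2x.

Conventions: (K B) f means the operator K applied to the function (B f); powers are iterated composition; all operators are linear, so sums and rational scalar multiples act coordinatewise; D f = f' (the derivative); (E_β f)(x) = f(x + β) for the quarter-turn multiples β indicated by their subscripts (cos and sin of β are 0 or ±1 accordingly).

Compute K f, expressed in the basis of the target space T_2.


D f = (3/2)sin x + 6cos 2x + 4sin 2x
E_pi/2 D f = (3/2)cos x - 6cos 2x - 4sin 2x

the image equals g(x) = (3/2)cos x - 6cos 2x - 4sin 2x


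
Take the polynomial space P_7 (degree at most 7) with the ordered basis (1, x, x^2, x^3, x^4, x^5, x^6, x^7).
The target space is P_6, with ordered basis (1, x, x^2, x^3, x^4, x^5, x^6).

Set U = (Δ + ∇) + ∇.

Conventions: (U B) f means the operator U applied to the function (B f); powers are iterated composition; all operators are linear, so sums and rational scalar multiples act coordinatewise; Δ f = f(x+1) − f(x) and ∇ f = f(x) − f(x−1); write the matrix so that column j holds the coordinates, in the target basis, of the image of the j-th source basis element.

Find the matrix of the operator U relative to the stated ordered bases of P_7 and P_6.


the matrix is [[0, 3, -1, 3, -1, 3, -1, 3]; [0, 0, 6, -3, 12, -5, 18, -7]; [0, 0, 0, 9, -6, 30, -15, 63]; [0, 0, 0, 0, 12, -10, 60, -35]; [0, 0, 0, 0, 0, 15, -15, 105]; [0, 0, 0, 0, 0, 0, 18, -21]; [0, 0, 0, 0, 0, 0, 0, 21]] (rows listed top to bottom)

image of 1: 0
image of x: 3
image of x^2: 6x - 1
image of x^3: 9x^2 - 3x + 3
image of x^4: 12x^3 - 6x^2 + 12x - 1
image of x^5: 15x^4 - 10x^3 + 30x^2 - 5x + 3
image of x^6: 18x^5 - 15x^4 + 60x^3 - 15x^2 + 18x - 1
image of x^7: 21x^6 - 21x^5 + 105x^4 - 35x^3 + 63x^2 - 7x + 3
each image's coordinates form column j of the matrix


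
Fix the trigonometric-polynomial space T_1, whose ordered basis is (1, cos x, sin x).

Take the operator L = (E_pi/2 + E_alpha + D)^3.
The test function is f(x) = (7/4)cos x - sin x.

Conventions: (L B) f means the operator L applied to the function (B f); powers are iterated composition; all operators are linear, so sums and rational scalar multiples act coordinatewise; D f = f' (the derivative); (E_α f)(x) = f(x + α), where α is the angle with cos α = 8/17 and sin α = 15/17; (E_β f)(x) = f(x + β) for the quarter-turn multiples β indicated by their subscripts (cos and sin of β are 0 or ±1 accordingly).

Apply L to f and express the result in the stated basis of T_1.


E_pi/2 f = -cos x - (7/4)sin x
E_alpha f = -(1/17)cos x - (137/68)sin x
D f = -cos x - (7/4)sin x
(E_pi/2 + E_alpha + D) f = -(35/17)cos x - (375/68)sin x
E_pi/2 (E_pi/2 + E_alpha + D) f = -(375/68)cos x + (35/17)sin x
E_alpha (E_pi/2 + E_alpha + D) f = -(6745/1156)cos x - (225/289)sin x
D (E_pi/2 + E_alpha + D) f = -(375/68)cos x + (35/17)sin x
(E_pi/2 + E_alpha + D) (E_pi/2 + E_alpha + D) f = -(19495/1156)cos x + (965/289)sin x
E_pi/2 (E_pi/2 + E_alpha + D) (E_pi/2 + E_alpha + D) f = (965/289)cos x + (19495/1156)sin x
E_alpha (E_pi/2 + E_alpha + D) (E_pi/2 + E_alpha + D) f = -(24515/4913)cos x + (323305/19652)sin x
D (E_pi/2 + E_alpha + D) (E_pi/2 + E_alpha + D) f = (965/289)cos x + (19495/1156)sin x
(E_pi/2 + E_alpha + D) (E_pi/2 + E_alpha + D) (E_pi/2 + E_alpha + D) f = (8295/4913)cos x + (986135/19652)sin x

the image equals g(x) = (8295/4913)cos x + (986135/19652)sin x


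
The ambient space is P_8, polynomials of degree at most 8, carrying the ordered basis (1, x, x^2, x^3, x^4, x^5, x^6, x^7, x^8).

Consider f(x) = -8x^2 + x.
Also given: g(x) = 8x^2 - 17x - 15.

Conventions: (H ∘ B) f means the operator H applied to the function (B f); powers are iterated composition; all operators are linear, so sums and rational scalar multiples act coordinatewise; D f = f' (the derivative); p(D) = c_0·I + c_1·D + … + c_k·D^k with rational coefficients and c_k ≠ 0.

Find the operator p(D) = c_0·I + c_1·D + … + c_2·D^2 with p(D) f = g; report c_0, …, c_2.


D^0 f = -8x^2 + x
D^1 f = -16x + 1
D^2 f = -16
matching coefficients of g against c_0 f + c_1 Df + … from the top degree down determines the c_i
solution: c_0 = -1, c_1 = 1, c_2 = 1

c_0 = -1, c_1 = 1, c_2 = 1


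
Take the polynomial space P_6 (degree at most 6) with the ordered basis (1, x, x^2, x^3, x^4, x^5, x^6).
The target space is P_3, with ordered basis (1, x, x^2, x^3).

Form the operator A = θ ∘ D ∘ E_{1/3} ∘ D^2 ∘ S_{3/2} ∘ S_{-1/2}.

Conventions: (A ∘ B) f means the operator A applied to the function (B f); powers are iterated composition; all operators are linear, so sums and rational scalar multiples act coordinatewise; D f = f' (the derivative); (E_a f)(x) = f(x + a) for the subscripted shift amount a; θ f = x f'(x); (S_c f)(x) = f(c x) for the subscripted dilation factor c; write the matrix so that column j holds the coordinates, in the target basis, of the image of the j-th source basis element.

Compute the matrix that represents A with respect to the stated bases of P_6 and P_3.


the matrix is [[0, 0, 0, 0, 0, 0, 0]; [0, 0, 0, 0, 243/32, -1215/128, 3645/512]; [0, 0, 0, 0, 0, -3645/128, 10935/256]; [0, 0, 0, 0, 0, 0, 32805/512]] (rows listed top to bottom)

image of 1: 0
image of x: 0
image of x^2: 0
image of x^3: 0
image of x^4: (243/32)x
image of x^5: -(3645/128)x^2 - (1215/128)x
image of x^6: (32805/512)x^3 + (10935/256)x^2 + (3645/512)x
each image's coordinates form column j of the matrix


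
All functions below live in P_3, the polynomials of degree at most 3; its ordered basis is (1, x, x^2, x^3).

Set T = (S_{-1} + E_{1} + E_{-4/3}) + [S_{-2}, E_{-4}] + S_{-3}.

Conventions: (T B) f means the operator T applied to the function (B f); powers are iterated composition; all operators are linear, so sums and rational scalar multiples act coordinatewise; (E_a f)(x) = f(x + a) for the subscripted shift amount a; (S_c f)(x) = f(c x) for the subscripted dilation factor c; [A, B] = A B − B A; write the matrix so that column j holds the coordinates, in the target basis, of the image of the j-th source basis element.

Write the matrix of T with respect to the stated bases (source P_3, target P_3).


image of 1: 4
image of x: -2x - 37/3
image of x^2: 12x^2 + (142/3)x - 407/9
image of x^3: -26x^3 - 145x^2 + (889/3)x - 15589/27
each image's coordinates form column j of the matrix

the matrix is [[4, -37/3, -407/9, -15589/27]; [0, -2, 142/3, 889/3]; [0, 0, 12, -145]; [0, 0, 0, -26]] (rows listed top to bottom)


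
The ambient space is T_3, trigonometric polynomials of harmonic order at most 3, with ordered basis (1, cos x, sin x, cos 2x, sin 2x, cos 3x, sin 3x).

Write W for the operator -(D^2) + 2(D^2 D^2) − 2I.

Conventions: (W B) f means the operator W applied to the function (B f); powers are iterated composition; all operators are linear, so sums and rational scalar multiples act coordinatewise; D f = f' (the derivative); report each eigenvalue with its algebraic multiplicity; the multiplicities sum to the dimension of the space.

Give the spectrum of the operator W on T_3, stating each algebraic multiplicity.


λ = -2 (multiplicity 1), λ = 1 (multiplicity 2), λ = 34 (multiplicity 2), λ = 169 (multiplicity 2)

image of 1: -2
image of cos x: cos x
image of sin x: sin x
image of cos 2x: 34cos 2x
image of sin 2x: 34sin 2x
image of cos 3x: 169cos 3x
image of sin 3x: 169sin 3x
the matrix is diagonal; its diagonal is (-2, 1, 1, 34, 34, 169, 169)
for a triangular matrix the eigenvalues are the diagonal entries, with algebraic multiplicity their repetition count


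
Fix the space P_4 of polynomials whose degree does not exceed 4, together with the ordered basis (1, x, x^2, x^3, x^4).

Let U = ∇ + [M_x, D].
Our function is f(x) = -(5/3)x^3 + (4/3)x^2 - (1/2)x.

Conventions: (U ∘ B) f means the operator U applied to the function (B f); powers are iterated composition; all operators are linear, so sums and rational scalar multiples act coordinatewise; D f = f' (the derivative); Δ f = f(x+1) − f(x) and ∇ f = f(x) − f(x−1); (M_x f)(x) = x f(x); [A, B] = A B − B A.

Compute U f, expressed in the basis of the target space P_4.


the image equals g(x) = (5/3)x^3 - (19/3)x^2 + (49/6)x - 7/2

∇ f = -5x^2 + (23/3)x - 7/2
D f = -5x^2 + (8/3)x - 1/2
M_x D f = -5x^3 + (8/3)x^2 - (1/2)x
M_x f = -(5/3)x^4 + (4/3)x^3 - (1/2)x^2
D M_x f = -(20/3)x^3 + 4x^2 - x
[M_x, D] f = (5/3)x^3 - (4/3)x^2 + (1/2)x
(∇ + [M_x, D]) f = (5/3)x^3 - (19/3)x^2 + (49/6)x - 7/2


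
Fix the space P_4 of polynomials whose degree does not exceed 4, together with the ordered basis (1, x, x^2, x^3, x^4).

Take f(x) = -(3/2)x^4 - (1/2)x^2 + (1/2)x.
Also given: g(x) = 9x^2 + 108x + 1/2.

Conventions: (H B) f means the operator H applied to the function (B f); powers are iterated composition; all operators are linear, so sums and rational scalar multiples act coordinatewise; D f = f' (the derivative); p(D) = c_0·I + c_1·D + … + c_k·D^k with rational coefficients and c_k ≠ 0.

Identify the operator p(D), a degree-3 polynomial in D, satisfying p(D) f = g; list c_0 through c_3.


c_0 = 0, c_1 = 0, c_2 = -1/2, c_3 = -3

D^0 f = -(3/2)x^4 - (1/2)x^2 + (1/2)x
D^1 f = -6x^3 - x + 1/2
D^2 f = -18x^2 - 1
D^3 f = -36x
matching coefficients of g against c_0 f + c_1 Df + … from the top degree down determines the c_i
solution: c_0 = 0, c_1 = 0, c_2 = -1/2, c_3 = -3


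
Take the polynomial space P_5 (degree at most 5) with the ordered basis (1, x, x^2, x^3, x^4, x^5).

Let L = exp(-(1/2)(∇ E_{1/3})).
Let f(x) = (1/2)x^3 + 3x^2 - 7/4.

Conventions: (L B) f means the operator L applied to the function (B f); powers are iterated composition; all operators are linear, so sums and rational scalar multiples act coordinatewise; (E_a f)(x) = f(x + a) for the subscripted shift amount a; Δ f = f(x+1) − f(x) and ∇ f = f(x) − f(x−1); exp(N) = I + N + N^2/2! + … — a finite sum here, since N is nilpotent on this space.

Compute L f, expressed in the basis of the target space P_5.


order-1 term: -(3/4)x^2 - (11/4)x + 5/12
order-2 term: (3/8)x + 5/8
order-3 term: -1/16
the series for exp(-(1/2)(∇ E_{1/3})) f terminates at order 3
exp(-(1/2)(∇ E_{1/3})) f = (1/2)x^3 + (9/4)x^2 - (19/8)x - 37/48

the image equals g(x) = (1/2)x^3 + (9/4)x^2 - (19/8)x - 37/48


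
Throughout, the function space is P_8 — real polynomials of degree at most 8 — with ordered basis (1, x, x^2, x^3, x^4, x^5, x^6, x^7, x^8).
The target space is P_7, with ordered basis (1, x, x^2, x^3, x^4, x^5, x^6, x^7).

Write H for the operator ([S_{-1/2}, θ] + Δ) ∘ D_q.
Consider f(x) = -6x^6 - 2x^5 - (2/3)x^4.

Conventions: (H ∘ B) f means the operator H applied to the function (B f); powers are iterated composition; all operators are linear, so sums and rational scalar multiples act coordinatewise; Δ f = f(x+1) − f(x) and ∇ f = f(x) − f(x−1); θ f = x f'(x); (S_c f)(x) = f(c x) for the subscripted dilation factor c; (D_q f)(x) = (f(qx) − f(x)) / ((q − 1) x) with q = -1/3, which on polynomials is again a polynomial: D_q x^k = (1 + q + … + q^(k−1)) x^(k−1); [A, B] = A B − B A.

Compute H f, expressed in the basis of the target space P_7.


g(x) = -(1820/81)x^4 - (1376/27)x^3 - (4492/81)x^2 - (2428/81)x - 526/81

D_q f = -(364/81)x^5 - (122/81)x^4 - (40/81)x^3
θ D_q f = -(1820/81)x^5 - (488/81)x^4 - (40/27)x^3
S_{-1/2} θ D_q f = (455/648)x^5 - (61/162)x^4 + (5/27)x^3
S_{-1/2} D_q f = (91/648)x^5 - (61/648)x^4 + (5/81)x^3
θ S_{-1/2} D_q f = (455/648)x^5 - (61/162)x^4 + (5/27)x^3
[S_{-1/2}, θ] D_q f = 0
Δ D_q f = -(1820/81)x^4 - (1376/27)x^3 - (4492/81)x^2 - (2428/81)x - 526/81
([S_{-1/2}, θ] + Δ) D_q f = -(1820/81)x^4 - (1376/27)x^3 - (4492/81)x^2 - (2428/81)x - 526/81


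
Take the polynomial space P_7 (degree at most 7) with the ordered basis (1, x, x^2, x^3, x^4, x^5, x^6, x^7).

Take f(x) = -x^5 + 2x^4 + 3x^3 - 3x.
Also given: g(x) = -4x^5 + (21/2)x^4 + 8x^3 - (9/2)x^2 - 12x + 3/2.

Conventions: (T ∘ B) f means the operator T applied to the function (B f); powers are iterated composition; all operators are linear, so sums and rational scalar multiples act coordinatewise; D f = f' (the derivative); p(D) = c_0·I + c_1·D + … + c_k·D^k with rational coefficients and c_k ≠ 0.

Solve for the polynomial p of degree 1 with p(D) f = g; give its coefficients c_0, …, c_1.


D^0 f = -x^5 + 2x^4 + 3x^3 - 3x
D^1 f = -5x^4 + 8x^3 + 9x^2 - 3
matching coefficients of g against c_0 f + c_1 Df + … from the top degree down determines the c_i
solution: c_0 = 4, c_1 = -1/2

c_0 = 4, c_1 = -1/2


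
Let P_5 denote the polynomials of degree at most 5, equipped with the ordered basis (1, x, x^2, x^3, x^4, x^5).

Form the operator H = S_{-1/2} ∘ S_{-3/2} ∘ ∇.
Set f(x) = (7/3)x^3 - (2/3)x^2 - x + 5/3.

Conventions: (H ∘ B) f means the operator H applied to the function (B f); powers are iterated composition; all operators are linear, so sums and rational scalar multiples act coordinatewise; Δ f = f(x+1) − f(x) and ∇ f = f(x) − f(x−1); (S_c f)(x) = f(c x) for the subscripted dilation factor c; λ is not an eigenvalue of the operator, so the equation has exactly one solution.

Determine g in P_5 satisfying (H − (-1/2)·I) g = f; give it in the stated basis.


the result is g(x) = (14/3)x^3 - (205/12)x^2 + (281/4)x - 542/3

write g with unknown coordinates in the stated basis and equate coefficients in (H − (-1/2)·I) g = f
solving from the highest basis element down gives g = (14/3)x^3 - (205/12)x^2 + (281/4)x - 542/3
check: H g = (63/8)x^2 - (289/8)x + 92
so H g − (-1/2)·g = (7/3)x^3 - (2/3)x^2 - x + 5/3 = f ✓


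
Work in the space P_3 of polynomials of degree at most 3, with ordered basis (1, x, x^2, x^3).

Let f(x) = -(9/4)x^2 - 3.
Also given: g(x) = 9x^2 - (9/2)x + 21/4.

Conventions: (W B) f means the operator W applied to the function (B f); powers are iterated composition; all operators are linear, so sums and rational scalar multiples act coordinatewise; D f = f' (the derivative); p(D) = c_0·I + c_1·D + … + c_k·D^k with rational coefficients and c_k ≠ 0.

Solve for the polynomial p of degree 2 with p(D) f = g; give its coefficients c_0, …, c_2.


p(D) = -4·I + D + (3/2)·D^2, i.e. c_0 = -4, c_1 = 1, c_2 = 3/2

D^0 f = -(9/4)x^2 - 3
D^1 f = -(9/2)x
D^2 f = -9/2
matching coefficients of g against c_0 f + c_1 Df + … from the top degree down determines the c_i
solution: c_0 = -4, c_1 = 1, c_2 = 3/2


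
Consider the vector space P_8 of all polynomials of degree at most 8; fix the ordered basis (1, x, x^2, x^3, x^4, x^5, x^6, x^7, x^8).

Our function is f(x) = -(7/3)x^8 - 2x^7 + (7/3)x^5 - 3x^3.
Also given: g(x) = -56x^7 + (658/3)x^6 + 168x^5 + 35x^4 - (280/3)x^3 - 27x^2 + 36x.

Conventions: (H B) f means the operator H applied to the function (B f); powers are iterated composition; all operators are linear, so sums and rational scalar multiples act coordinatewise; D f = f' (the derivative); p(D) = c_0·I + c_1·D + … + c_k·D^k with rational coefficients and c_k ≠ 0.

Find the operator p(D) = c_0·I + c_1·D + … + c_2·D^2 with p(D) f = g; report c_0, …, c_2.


p(D) = 3·D − 2·D^2, i.e. c_0 = 0, c_1 = 3, c_2 = -2

D^0 f = -(7/3)x^8 - 2x^7 + (7/3)x^5 - 3x^3
D^1 f = -(56/3)x^7 - 14x^6 + (35/3)x^4 - 9x^2
D^2 f = -(392/3)x^6 - 84x^5 + (140/3)x^3 - 18x
matching coefficients of g against c_0 f + c_1 Df + … from the top degree down determines the c_i
solution: c_0 = 0, c_1 = 3, c_2 = -2


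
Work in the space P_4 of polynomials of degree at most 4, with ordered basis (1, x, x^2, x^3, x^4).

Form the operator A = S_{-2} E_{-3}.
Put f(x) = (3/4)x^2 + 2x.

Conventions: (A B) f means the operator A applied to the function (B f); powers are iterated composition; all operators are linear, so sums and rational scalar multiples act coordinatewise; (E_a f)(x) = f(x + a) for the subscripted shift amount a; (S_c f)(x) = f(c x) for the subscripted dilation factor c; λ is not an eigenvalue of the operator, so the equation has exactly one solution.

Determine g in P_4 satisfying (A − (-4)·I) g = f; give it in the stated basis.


write g with unknown coordinates in the stated basis and equate coefficients in (A − (-4)·I) g = f
solving from the highest basis element down gives g = (3/32)x^2 + (7/16)x + 3/32
check: A g = (3/8)x^2 + (1/4)x - 3/8
so A g − (-4)·g = (3/4)x^2 + 2x = f ✓

the image equals g(x) = (3/32)x^2 + (7/16)x + 3/32


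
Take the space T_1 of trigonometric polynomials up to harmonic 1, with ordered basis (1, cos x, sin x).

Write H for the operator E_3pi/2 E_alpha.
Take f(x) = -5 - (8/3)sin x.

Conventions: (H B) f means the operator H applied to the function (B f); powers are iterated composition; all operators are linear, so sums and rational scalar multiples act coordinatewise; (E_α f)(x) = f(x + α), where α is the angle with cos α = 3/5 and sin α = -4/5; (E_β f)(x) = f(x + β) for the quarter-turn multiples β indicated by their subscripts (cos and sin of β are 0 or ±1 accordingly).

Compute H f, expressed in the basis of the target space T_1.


E_alpha f = -5 + (32/15)cos x - (8/5)sin x
E_3pi/2 E_alpha f = -5 + (8/5)cos x + (32/15)sin x

the image equals g(x) = -5 + (8/5)cos x + (32/15)sin x


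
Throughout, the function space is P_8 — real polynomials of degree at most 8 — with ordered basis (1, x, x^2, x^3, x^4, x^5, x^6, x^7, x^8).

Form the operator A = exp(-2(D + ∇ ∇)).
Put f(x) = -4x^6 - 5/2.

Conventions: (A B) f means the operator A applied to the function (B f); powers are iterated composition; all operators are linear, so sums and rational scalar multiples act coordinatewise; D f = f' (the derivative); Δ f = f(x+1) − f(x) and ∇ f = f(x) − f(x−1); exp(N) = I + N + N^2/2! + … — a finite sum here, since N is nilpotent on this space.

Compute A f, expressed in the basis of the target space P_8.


g(x) = -4x^6 + 48x^5 - 2240x^3 + 9360x^2 - 3552x - 43685/2

order-1 term: 48x^5 + 240x^4 - 960x^3 + 1680x^2 - 1440x + 496
order-2 term: -240x^4 - 1920x^3 + 2880x^2 + 4800x - 9600
order-3 term: 640x^3 + 5760x^2 - 12480
order-4 term: -960x^2 - 7680x - 3840
order-5 term: 768x + 3840
order-6 term: -256
the series for exp(-2(D + ∇ ∇)) f terminates at order 6
exp(-2(D + ∇ ∇)) f = -4x^6 + 48x^5 - 2240x^3 + 9360x^2 - 3552x - 43685/2


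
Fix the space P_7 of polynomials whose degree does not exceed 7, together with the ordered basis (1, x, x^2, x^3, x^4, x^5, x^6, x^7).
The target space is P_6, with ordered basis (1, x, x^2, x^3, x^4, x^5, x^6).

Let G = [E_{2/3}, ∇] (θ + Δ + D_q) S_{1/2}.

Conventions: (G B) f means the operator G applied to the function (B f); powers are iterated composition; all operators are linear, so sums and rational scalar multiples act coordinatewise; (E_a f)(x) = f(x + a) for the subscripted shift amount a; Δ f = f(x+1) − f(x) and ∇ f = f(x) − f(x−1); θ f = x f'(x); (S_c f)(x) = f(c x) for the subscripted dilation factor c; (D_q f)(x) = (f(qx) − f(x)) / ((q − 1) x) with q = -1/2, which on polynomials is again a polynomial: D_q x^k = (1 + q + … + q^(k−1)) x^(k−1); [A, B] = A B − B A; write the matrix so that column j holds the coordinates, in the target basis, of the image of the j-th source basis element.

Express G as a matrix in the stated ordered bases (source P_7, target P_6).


the matrix is [[0, 0, 0, 0, 0, 0, 0, 0]; [0, 0, 0, 0, 0, 0, 0, 0]; [0, 0, 0, 0, 0, 0, 0, 0]; [0, 0, 0, 0, 0, 0, 0, 0]; [0, 0, 0, 0, 0, 0, 0, 0]; [0, 0, 0, 0, 0, 0, 0, 0]; [0, 0, 0, 0, 0, 0, 0, 0]] (rows listed top to bottom)

image of 1: 0
image of x: 0
image of x^2: 0
image of x^3: 0
image of x^4: 0
image of x^5: 0
image of x^6: 0
image of x^7: 0
each image's coordinates form column j of the matrix


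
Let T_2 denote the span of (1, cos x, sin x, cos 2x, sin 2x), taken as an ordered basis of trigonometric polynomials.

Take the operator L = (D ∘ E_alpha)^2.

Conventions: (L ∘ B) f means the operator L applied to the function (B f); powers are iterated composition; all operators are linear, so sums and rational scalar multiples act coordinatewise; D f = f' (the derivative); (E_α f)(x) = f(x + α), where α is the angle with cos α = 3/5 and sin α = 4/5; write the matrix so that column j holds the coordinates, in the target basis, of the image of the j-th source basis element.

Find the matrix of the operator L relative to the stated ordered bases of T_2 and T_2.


the matrix is [[0, 0, 0, 0, 0]; [0, 7/25, -24/25, 0, 0]; [0, 24/25, 7/25, 0, 0]; [0, 0, 0, 2108/625, 1344/625]; [0, 0, 0, -1344/625, 2108/625]] (rows listed top to bottom)

image of 1: 0
image of cos x: (7/25)cos x + (24/25)sin x
image of sin x: -(24/25)cos x + (7/25)sin x
image of cos 2x: (2108/625)cos 2x - (1344/625)sin 2x
image of sin 2x: (1344/625)cos 2x + (2108/625)sin 2x
each image's coordinates form column j of the matrix


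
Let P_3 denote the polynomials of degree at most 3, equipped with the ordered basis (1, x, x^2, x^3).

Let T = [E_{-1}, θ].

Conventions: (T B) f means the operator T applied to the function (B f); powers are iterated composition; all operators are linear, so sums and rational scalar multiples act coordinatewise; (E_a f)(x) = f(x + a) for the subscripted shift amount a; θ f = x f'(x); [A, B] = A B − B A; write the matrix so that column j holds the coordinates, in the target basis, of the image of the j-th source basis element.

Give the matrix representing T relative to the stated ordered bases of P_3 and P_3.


image of 1: 0
image of x: -1
image of x^2: -2x + 2
image of x^3: -3x^2 + 6x - 3
each image's coordinates form column j of the matrix

the matrix is [[0, -1, 2, -3]; [0, 0, -2, 6]; [0, 0, 0, -3]; [0, 0, 0, 0]] (rows listed top to bottom)


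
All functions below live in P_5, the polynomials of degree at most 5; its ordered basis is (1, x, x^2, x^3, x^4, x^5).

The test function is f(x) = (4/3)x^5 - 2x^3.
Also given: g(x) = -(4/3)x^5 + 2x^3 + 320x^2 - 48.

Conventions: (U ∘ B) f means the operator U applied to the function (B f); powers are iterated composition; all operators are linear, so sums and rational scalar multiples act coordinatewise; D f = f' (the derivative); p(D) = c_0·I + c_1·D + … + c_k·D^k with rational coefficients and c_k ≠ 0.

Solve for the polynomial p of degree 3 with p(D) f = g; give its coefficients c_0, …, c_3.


D^0 f = (4/3)x^5 - 2x^3
D^1 f = (20/3)x^4 - 6x^2
D^2 f = (80/3)x^3 - 12x
D^3 f = 80x^2 - 12
matching coefficients of g against c_0 f + c_1 Df + … from the top degree down determines the c_i
solution: c_0 = -1, c_1 = 0, c_2 = 0, c_3 = 4

c_0 = -1, c_1 = 0, c_2 = 0, c_3 = 4


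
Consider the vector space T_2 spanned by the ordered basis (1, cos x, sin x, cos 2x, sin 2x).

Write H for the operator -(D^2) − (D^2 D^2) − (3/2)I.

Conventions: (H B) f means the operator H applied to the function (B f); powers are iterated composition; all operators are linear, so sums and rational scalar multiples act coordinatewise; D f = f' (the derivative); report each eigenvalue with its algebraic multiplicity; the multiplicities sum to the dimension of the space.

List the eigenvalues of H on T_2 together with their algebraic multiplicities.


image of 1: -3/2
image of cos x: -(3/2)cos x
image of sin x: -(3/2)sin x
image of cos 2x: -(27/2)cos 2x
image of sin 2x: -(27/2)sin 2x
the matrix is diagonal; its diagonal is (-3/2, -3/2, -3/2, -27/2, -27/2)
for a triangular matrix the eigenvalues are the diagonal entries, with algebraic multiplicity their repetition count

λ = -27/2 (multiplicity 2), λ = -3/2 (multiplicity 3)


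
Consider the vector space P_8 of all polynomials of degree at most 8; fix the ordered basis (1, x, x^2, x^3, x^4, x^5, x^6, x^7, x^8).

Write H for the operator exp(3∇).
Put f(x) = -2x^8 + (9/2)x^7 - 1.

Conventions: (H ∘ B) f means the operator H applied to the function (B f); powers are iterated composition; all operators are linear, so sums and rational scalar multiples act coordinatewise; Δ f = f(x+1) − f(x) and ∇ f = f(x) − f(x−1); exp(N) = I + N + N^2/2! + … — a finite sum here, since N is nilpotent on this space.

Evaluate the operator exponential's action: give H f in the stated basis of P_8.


order-1 term: -48x^7 + (525/2)x^6 - (1239/2)x^5 + (1785/2)x^4 - (1617/2)x^3 + (903/2)x^2 - (285/2)x + 39/2
order-2 term: -504x^6 + (7749/2)x^5 - (26145/2)x^4 + (50085/2)x^3 - (56763/2)x^2 + (35721/2)x - 9675/2
order-3 term: -3024x^5 + (53865/2)x^4 - 101115x^3 + (399735/2)x^2 - 206577x + 177471/2
order-4 term: -11340x^4 + (206955/2)x^3 - 371385x^2 + (1238895/2)x - 403137
order-5 term: -27216x^3 + (454167/2)x^2 - (1318275/2)x + 663390
order-6 term: -40824x^2 + (535815/2)x - 913437/2
order-7 term: -34992x + 264627/2
order-8 term: -13122
the series for exp(3∇) f terminates at order 8
exp(3∇) f = -2x^8 - (87/2)x^7 - (483/2)x^6 + 231x^5 + (6825/2)x^4 - (1239/2)x^3 - 13188x^2 + (8733/2)x + 13285/2

the image equals g(x) = -2x^8 - (87/2)x^7 - (483/2)x^6 + 231x^5 + (6825/2)x^4 - (1239/2)x^3 - 13188x^2 + (8733/2)x + 13285/2


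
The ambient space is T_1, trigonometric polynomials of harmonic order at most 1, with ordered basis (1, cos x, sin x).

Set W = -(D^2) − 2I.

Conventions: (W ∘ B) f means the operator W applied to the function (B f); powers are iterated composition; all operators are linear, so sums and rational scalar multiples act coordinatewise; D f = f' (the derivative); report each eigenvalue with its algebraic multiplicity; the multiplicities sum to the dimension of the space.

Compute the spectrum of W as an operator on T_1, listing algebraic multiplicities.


λ = -2 (multiplicity 1), λ = -1 (multiplicity 2)

image of 1: -2
image of cos x: -cos x
image of sin x: -sin x
the matrix is diagonal; its diagonal is (-2, -1, -1)
for a triangular matrix the eigenvalues are the diagonal entries, with algebraic multiplicity their repetition count


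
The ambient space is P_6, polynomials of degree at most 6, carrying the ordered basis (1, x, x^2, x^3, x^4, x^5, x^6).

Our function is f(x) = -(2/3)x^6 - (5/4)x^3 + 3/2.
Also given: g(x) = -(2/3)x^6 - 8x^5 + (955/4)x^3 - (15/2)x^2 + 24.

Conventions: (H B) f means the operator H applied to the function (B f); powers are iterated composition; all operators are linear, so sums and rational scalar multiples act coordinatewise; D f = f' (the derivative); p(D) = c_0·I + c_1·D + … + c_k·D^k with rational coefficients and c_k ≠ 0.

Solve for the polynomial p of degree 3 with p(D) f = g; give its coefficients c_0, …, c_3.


D^0 f = -(2/3)x^6 - (5/4)x^3 + 3/2
D^1 f = -4x^5 - (15/4)x^2
D^2 f = -20x^4 - (15/2)x
D^3 f = -80x^3 - 15/2
matching coefficients of g against c_0 f + c_1 Df + … from the top degree down determines the c_i
solution: c_0 = 1, c_1 = 2, c_2 = 0, c_3 = -3

c_0 = 1, c_1 = 2, c_2 = 0, c_3 = -3
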